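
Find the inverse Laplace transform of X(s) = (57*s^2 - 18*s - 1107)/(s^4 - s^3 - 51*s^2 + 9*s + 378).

3*exp(7*t) + 3*exp(3*t) - 3*exp(-3*t) - 3*exp(-6*t)

Factor the denominator: s^4 - s^3 - 51*s^2 + 9*s + 378 = (s - 7)*(s - 3)*(s + 3)*(s + 6).
Partial fraction decomposition gives [3/(s - 7)] + [3/(s - 3)] + [-3/(s + 3)] + [-3/(s + 6)].
Invert each term: 3/(s - 7) ↔ 3e^(7t); 3/(s - 3) ↔ 3e^(3t); -3/(s + 3) ↔ -3e^(-3t); -3/(s + 6) ↔ -3e^(-6t).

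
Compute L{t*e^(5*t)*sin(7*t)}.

L{sin(7t)} = 7/(s^2 + 49).
Multiplying by e^(5t) shifts s → s - 5, so L{e^(5*t)*sin(7*t)} = 7/((s - 5)^2 + 49).
Then apply L{t·g(t)} = -d/ds[G(s)] with G(s) = 7/((s - 5)^2 + 49):
differentiating 1 time and applying the sign gives 14*(s - 5)/(s^2 - 10*s + 74)^2.

14*(s - 5)/(s^2 - 10*s + 74)^2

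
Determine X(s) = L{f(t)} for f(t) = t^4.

L{t^4} = 4!/s^5 = 24/s^5.

X(s) = 24/s^5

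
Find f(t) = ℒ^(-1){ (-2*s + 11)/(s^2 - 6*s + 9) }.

Factor the denominator: s^2 - 6*s + 9 = (s - 3)^2.
Partial fraction decomposition gives [-2/(s - 3)] + [5/(s - 3)^2].
Invert each term: -2/(s - 3) ↔ -2e^(3t); 5/(s - 3)^2 ↔ 5t·e^(3t).

f(t) = 5*t*exp(3*t) - 2*exp(3*t)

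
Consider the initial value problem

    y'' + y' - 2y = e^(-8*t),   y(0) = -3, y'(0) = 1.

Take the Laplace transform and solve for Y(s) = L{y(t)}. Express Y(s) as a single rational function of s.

Transform both sides with L{·}.
The derivative rules (L{y''} = s^2 Y - s·y(0) - y'(0) and L{y'} = sY - y(0), with y(0) = -3, y'(0) = 1) turn the left side into (s^2 + s - 2)Y - (-3*s - 2).
The right side is L{e^(-8*t)} = 1/(s + 8).
So (s^2 + s - 2)Y = 1/(s + 8) + (-3*s - 2).
Divide through and combine into a single rational function.

Y(s) = (-3*s^2 - 26*s - 15)/(s^3 + 9*s^2 + 6*s - 16)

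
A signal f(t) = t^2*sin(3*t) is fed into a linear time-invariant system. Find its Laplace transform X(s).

X(s) = 18*(s^2 - 3)/(s^2 + 9)^3

L{sin(3t)} = 3/(s^2 + 9).
Then apply L{t^2·g(t)} = (-1)^2 d^2/ds^2[G(s)] with G(s) = 3/(s^2 + 9):
differentiating 2 times and applying the sign gives 18*(s^2 - 3)/(s^2 + 9)^3.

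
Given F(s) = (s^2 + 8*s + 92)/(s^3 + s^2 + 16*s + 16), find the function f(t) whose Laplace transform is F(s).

f(t) = 3*sin(4*t) - 4*cos(4*t) + 5*exp(-t)

Factor the denominator: s^3 + s^2 + 16*s + 16 = (s + 1)*(s^2 + 16).
Partial fraction decomposition gives [5/(s + 1)] + [-4*s/(s^2 + 16)] + [12/(s^2 + 16)].
Invert each term: 5/(s + 1) ↔ 5e^(-t); -4·s/(s^2 + 16) ↔ -4cos(4t); 3·4/(s^2 + 16) ↔ 3sin(4t).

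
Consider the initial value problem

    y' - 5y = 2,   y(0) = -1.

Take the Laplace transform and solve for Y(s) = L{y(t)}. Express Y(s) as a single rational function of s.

Laplace-transform each side.
The derivative rules (L{y'} = sY - y(0) = sY - (-1)) turn the left side into (s - 5)Y - (-1).
The right side is L{2} = 2/s.
So (s - 5)Y = 2/s + (-1).
Divide through and combine into a single rational function.

Y(s) = (-s + 2)/(s^2 - 5*s)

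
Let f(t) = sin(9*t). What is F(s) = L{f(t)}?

F(s) = 9/(s^2 + 81)

L{sin(9t)} = 9/(s^2 + 81).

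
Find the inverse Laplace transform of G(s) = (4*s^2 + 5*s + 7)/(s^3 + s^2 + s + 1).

4*sin(t) + cos(t) + 3*exp(-t)

Factor the denominator: s^3 + s^2 + s + 1 = (s + 1)*(s^2 + 1).
Partial fraction decomposition gives [3/(s + 1)] + [s/(s^2 + 1)] + [4/(s^2 + 1)].
Invert each term: 3/(s + 1) ↔ 3e^(-t); 1·s/(s^2 + 1) ↔ cos(t); 4·1/(s^2 + 1) ↔ 4sin(t).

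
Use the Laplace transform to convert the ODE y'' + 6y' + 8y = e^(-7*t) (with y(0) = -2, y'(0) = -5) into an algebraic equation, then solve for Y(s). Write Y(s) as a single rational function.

Y(s) = (-2*s^2 - 31*s - 118)/(s^3 + 13*s^2 + 50*s + 56)

Apply the Laplace transform to the equation.
With L{y''} = s^2 Y - s·y(0) - y'(0) and L{y'} = sY - y(0), with y(0) = -2, y'(0) = -5: the LHS transforms to (s^2 + 6*s + 8)Y - (-2*s - 17).
The right side is L{e^(-7*t)} = 1/(s + 7).
So (s^2 + 6*s + 8)Y = 1/(s + 7) + (-2*s - 17).
Solve for Y(s) and write it as one ratio of polynomials.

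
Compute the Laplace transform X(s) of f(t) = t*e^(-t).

L{e^(-t)} = 1/(s + 1).
Then apply L{t·g(t)} = -d/ds[G(s)] with G(s) = 1/(s + 1):
differentiating 1 time and applying the sign gives (s + 1)^(-2).

X(s) = (s + 1)^(-2)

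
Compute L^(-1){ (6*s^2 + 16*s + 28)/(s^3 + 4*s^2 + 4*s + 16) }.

Factor the denominator: s^3 + 4*s^2 + 4*s + 16 = (s + 4)*(s^2 + 4).
Partial fraction decomposition gives [3/(s + 4)] + [3*s/(s^2 + 4)] + [4/(s^2 + 4)].
Invert each term: 3/(s + 4) ↔ 3e^(-4t); 3·s/(s^2 + 4) ↔ 3cos(2t); 2·2/(s^2 + 4) ↔ 2sin(2t).

2*sin(2*t) + 3*cos(2*t) + 3*exp(-4*t)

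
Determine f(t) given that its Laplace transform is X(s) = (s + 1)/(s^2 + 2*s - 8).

f(t) = exp(-t)*cosh(3*t)

Rewrite the denominator: s^2 + 2*s - 8 = (s + 1)^2 - 9.
The form in (s + 1) signals a first-shifting-theorem factor e^(-t).
Since L{cosh(3t)} = s/(s^2 - 9), the inverse is e^(-t)*cosh(3*t).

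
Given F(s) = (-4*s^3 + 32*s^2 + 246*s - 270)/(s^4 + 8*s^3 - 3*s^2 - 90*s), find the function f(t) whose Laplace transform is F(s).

Factor the denominator: s^4 + 8*s^3 - 3*s^2 - 90*s = s*(s - 3)*(s + 5)*(s + 6).
Partial fraction decomposition gives [3/(s - 3)] + [-5/(s + 6)] + [-5/(s + 5)] + [3/s].
Invert each term: 3/(s - 3) ↔ 3e^(3t); -5/(s + 6) ↔ -5e^(-6t); -5/(s + 5) ↔ -5e^(-5t); 3/(s - 0) ↔ 3e^(0t).

f(t) = 3*exp(3*t) + 3 - 5*exp(-5*t) - 5*exp(-6*t)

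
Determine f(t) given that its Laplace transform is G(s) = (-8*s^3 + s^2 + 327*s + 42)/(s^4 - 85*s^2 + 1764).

f(t) = -2*exp(7*t) - 2*exp(6*t) - exp(-6*t) - 3*exp(-7*t)

Factor the denominator: s^4 - 85*s^2 + 1764 = (s - 7)*(s - 6)*(s + 6)*(s + 7).
Partial fraction decomposition gives [-3/(s + 7)] + [-2/(s - 7)] + [-1/(s + 6)] + [-2/(s - 6)].
Invert each term: -3/(s + 7) ↔ -3e^(-7t); -2/(s - 7) ↔ -2e^(7t); -1/(s + 6) ↔ -e^(-6t); -2/(s - 6) ↔ -2e^(6t).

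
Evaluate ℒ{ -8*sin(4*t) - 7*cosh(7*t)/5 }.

Apply the Laplace transform termwise.
(-8)·[L{sin(4t)} = 4/(s^2 + 16)]; (-7/5)·[L{cosh(7t)} = s/(s^2 - 49)].

-7*s/(5*(s^2 - 49)) - 32/(s^2 + 16)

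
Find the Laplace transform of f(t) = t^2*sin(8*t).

L{sin(8t)} = 8/(s^2 + 64).
Then apply L{t^2·g(t)} = (-1)^2 d^2/ds^2[G(s)] with G(s) = 8/(s^2 + 64):
differentiating 2 times and applying the sign gives 16*(3*s^2 - 64)/(s^2 + 64)^3.

16*(3*s^2 - 64)/(s^2 + 64)^3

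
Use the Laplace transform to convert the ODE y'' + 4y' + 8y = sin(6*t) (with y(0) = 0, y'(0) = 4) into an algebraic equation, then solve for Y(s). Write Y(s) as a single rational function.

Transform both sides with L{·}.
The derivative rules (L{y''} = s^2 Y - s·y(0) - y'(0) and L{y'} = sY - y(0), with y(0) = 0, y'(0) = 4) turn the left side into (s^2 + 4*s + 8)Y - (4).
The right side is L{sin(6*t)} = 6/(s^2 + 36).
So (s^2 + 4*s + 8)Y = 6/(s^2 + 36) + (4).
Isolate Y and clear denominators.

Y(s) = (4*s^2 + 150)/(s^4 + 4*s^3 + 44*s^2 + 144*s + 288)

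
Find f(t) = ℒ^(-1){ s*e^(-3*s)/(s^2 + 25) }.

f(t) = Heaviside(t - 3)*(cos(5*t - 15))

The factor e^(-3s) signals a time shift by c = 3 (second shifting theorem).
L{cos(5t)} = s/(s^2 + 25), so L^-1{s/(s^2 + 25)} = cos(5*t).
Hence the inverse is u(t - 3) times that function evaluated at t - 3.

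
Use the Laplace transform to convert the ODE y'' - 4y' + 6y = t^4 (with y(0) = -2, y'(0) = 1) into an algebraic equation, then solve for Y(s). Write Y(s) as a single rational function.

Transform both sides with L{·}.
With L{y''} = s^2 Y - s·y(0) - y'(0) and L{y'} = sY - y(0), with y(0) = -2, y'(0) = 1: the LHS transforms to (s^2 - 4*s + 6)Y - (-2*s + 9).
The right side is L{t^4} = 24/s^5.
So (s^2 - 4*s + 6)Y = 24/s^5 + (-2*s + 9).
Solve for Y(s) and write it as one ratio of polynomials.

Y(s) = (-2*s^6 + 9*s^5 + 24)/(s^7 - 4*s^6 + 6*s^5)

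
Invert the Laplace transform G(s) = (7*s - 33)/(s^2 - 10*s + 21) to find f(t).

Factor the denominator: s^2 - 10*s + 21 = (s - 7)*(s - 3).
Partial fraction decomposition gives [4/(s - 7)] + [3/(s - 3)].
Invert each term: 4/(s - 7) ↔ 4e^(7t); 3/(s - 3) ↔ 3e^(3t).

f(t) = 4*exp(7*t) + 3*exp(3*t)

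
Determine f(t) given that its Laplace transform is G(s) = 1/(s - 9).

f(t) = exp(9*t)

Since L{e^(9t)} = 1/(s - 9), the inverse is e^(9*t).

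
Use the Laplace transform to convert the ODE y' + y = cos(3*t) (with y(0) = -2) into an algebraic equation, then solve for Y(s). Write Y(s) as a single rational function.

Y(s) = (-2*s^2 + s - 18)/(s^3 + s^2 + 9*s + 9)

Transform both sides with L{·}.
Using L{y'} = sY - y(0) = sY - (-2), the left side becomes (s + 1)Y - (-2).
The right side is L{cos(3*t)} = s/(s^2 + 9).
So (s + 1)Y = s/(s^2 + 9) + (-2).
Divide through and combine into a single rational function.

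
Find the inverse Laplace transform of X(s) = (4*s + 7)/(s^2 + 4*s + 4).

-t*exp(-2*t) + 4*exp(-2*t)

Factor the denominator: s^2 + 4*s + 4 = (s + 2)^2.
Partial fraction decomposition gives [4/(s + 2)] + [-1/(s + 2)^2].
Invert each term: 4/(s + 2) ↔ 4e^(-2t); -1/(s + 2)^2 ↔ -t·e^(-2t).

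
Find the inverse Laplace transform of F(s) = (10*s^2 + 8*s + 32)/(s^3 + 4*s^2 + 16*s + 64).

-3*sin(4*t) + 5*cos(4*t) + 5*exp(-4*t)

Factor the denominator: s^3 + 4*s^2 + 16*s + 64 = (s + 4)*(s^2 + 16).
Partial fraction decomposition gives [5/(s + 4)] + [5*s/(s^2 + 16)] + [-12/(s^2 + 16)].
Invert each term: 5/(s + 4) ↔ 5e^(-4t); 5·s/(s^2 + 16) ↔ 5cos(4t); -3·4/(s^2 + 16) ↔ -3sin(4t).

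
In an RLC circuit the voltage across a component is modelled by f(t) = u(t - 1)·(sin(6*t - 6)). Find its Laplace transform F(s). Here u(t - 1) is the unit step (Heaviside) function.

By the second shifting theorem, L{u(t - c)·g(t - c)} = e^(-cs)·G(s) with c = 1 and G(s) = L{g(t)}.
L{sin(6t)} = 6/(s^2 + 36).

F(s) = 6*exp(-s)/(s^2 + 36)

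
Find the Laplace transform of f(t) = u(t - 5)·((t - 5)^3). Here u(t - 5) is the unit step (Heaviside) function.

By the second shifting theorem, L{u(t - c)·g(t - c)} = e^(-cs)·H(s) with c = 5 and H(s) = L{g(t)}.
L{t^3} = 3!/s^4 = 6/s^4.

6*exp(-5*s)/s^4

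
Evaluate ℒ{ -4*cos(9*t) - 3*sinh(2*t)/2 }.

-4*s/(s^2 + 81) - 3/(s^2 - 4)

By linearity of the Laplace transform, transform each term separately.
(-3/2)·[L{sinh(2t)} = 2/(s^2 - 4)]; (-4)·[L{cos(9t)} = s/(s^2 + 81)].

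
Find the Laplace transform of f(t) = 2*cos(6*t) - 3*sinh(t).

The transform is linear, so treat each term independently.
(2)·[L{cos(6t)} = s/(s^2 + 36)]; (-3)·[L{sinh(t)} = 1/(s^2 - 1)].

2*s/(s^2 + 36) - 3/(s^2 - 1)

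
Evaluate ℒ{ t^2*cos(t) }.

L{cos(t)} = s/(s^2 + 1).
Then apply L{t^2·g(t)} = (-1)^2 d^2/ds^2[H(s)] with H(s) = s/(s^2 + 1):
differentiating 2 times and applying the sign gives 2*s*(s^2 - 3)/(s^2 + 1)^3.

2*s*(s^2 - 3)/(s^2 + 1)^3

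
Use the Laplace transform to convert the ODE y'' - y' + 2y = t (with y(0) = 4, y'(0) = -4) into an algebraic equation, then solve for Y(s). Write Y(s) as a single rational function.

Laplace-transform each side.
Using L{y''} = s^2 Y - s·y(0) - y'(0) and L{y'} = sY - y(0), with y(0) = 4, y'(0) = -4, the left side becomes (s^2 - s + 2)Y - (4*s - 8).
The right side is L{t} = s^(-2).
So (s^2 - s + 2)Y = s^(-2) + (4*s - 8).
Solve for Y(s) and write it as one ratio of polynomials.

Y(s) = (4*s^3 - 8*s^2 + 1)/(s^4 - s^3 + 2*s^2)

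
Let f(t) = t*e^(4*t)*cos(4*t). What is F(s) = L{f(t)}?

F(s) = s*(s - 8)/(s^2 - 8*s + 32)^2

L{cos(4t)} = s/(s^2 + 16).
Multiplying by e^(4t) shifts s → s - 4, so L{e^(4*t)*cos(4*t)} = (s - 4)/((s - 4)^2 + 16).
Then apply L{t·g(t)} = -d/ds[G(s)] with G(s) = (s - 4)/((s - 4)^2 + 16):
differentiating 1 time and applying the sign gives s*(s - 8)/(s^2 - 8*s + 32)^2.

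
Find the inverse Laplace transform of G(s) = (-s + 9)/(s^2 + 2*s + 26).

2*exp(-t)*sin(5*t) - exp(-t)*cos(5*t)

Complete the square in the denominator: s^2 + 2*s + 26 = (s + 1)^2 + 5^2.
Split the numerator to match: -s + 9 = -1·(s + 1) + 2·5.
Invert each term: -1·(s + 1)/((s + 1)^2 + 25) ↔ -e^(-t)cos(5t); 2·5/((s + 1)^2 + 25) ↔ 2e^(-t)sin(5t).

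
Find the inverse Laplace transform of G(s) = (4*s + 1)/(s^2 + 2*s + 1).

-3*t*exp(-t) + 4*exp(-t)

Factor the denominator: s^2 + 2*s + 1 = (s + 1)^2.
Partial fraction decomposition gives [4/(s + 1)] + [-3/(s + 1)^2].
Invert each term: 4/(s + 1) ↔ 4e^(-t); -3/(s + 1)^2 ↔ -3t·e^(-t).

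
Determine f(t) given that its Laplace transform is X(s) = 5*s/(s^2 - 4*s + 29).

Complete the square in the denominator: s^2 - 4*s + 29 = (s - 2)^2 + 5^2.
Split the numerator to match: 5*s = 5·(s - 2) + 2·5.
Invert each term: 5·(s - 2)/((s - 2)^2 + 25) ↔ 5e^(2t)cos(5t); 2·5/((s - 2)^2 + 25) ↔ 2e^(2t)sin(5t).

f(t) = 2*exp(2*t)*sin(5*t) + 5*exp(2*t)*cos(5*t)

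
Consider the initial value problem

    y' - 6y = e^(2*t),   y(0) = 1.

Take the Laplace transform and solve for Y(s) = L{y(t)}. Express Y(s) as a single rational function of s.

Laplace-transform each side.
The derivative rules (L{y'} = sY - y(0) = sY - 1) turn the left side into (s - 6)Y - (1).
The right side is L{e^(2*t)} = 1/(s - 2).
So (s - 6)Y = 1/(s - 2) + (1).
Isolate Y and clear denominators.

Y(s) = (s - 1)/(s^2 - 8*s + 12)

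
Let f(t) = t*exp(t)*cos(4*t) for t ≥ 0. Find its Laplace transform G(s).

L{cos(4t)} = s/(s^2 + 16).
Multiplying by e^(t) shifts s → s - 1, so L{exp(t)*cos(4*t)} = (s - 1)/((s - 1)^2 + 16).
Then apply L{t·g(t)} = -d/ds[H(s)] with H(s) = (s - 1)/((s - 1)^2 + 16):
differentiating 1 time and applying the sign gives (s - 5)*(s + 3)/(s^2 - 2*s + 17)^2.

G(s) = (s - 5)*(s + 3)/(s^2 - 2*s + 17)^2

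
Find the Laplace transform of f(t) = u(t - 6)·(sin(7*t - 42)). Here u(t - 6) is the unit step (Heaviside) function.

By the second shifting theorem, L{u(t - c)·g(t - c)} = e^(-cs)·G(s) with c = 6 and G(s) = L{g(t)}.
L{sin(7t)} = 7/(s^2 + 49).

7*exp(-6*s)/(s^2 + 49)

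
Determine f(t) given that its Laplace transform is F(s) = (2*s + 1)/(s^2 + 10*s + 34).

Complete the square in the denominator: s^2 + 10*s + 34 = (s + 5)^2 + 3^2.
Split the numerator to match: 2*s + 1 = 2·(s + 5) - 3·3.
Invert each term: 2·(s + 5)/((s + 5)^2 + 9) ↔ 2e^(-5t)cos(3t); -3·3/((s + 5)^2 + 9) ↔ -3e^(-5t)sin(3t).

f(t) = -3*exp(-5*t)*sin(3*t) + 2*exp(-5*t)*cos(3*t)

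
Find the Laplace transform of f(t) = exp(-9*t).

1/(s + 9)

L{e^(-9t)} = 1/(s + 9).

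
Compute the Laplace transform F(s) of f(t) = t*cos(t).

F(s) = (s - 1)*(s + 1)/(s^2 + 1)^2

L{cos(t)} = s/(s^2 + 1).
Then apply L{t·g(t)} = -d/ds[G(s)] with G(s) = s/(s^2 + 1):
differentiating 1 time and applying the sign gives (s - 1)*(s + 1)/(s^2 + 1)^2.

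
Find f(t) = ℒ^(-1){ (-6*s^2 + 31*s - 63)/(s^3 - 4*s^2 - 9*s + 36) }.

f(t) = -5*exp(4*t) + 4*exp(3*t) - 5*exp(-3*t)

Factor the denominator: s^3 - 4*s^2 - 9*s + 36 = (s - 4)*(s - 3)*(s + 3).
Partial fraction decomposition gives [4/(s - 3)] + [-5/(s + 3)] + [-5/(s - 4)].
Invert each term: 4/(s - 3) ↔ 4e^(3t); -5/(s + 3) ↔ -5e^(-3t); -5/(s - 4) ↔ -5e^(4t).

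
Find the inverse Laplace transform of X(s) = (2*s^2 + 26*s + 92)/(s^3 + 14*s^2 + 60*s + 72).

Factor the denominator: s^3 + 14*s^2 + 60*s + 72 = (s + 2)*(s + 6)^2.
Partial fraction decomposition gives [-1/(s + 6)] + [-2/(s + 6)^2] + [3/(s + 2)].
Invert each term: -1/(s + 6) ↔ -e^(-6t); -2/(s + 6)^2 ↔ -2t·e^(-6t); 3/(s + 2) ↔ 3e^(-2t).

-2*t*exp(-6*t) + 3*exp(-2*t) - exp(-6*t)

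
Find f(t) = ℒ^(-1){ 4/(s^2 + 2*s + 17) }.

f(t) = exp(-t)*sin(4*t)

Rewrite the denominator: s^2 + 2*s + 17 = (s + 1)^2 + 16.
The form in (s + 1) signals a first-shifting-theorem factor e^(-t).
Since L{sin(4t)} = 4/(s^2 + 16), the inverse is exp(-t)*sin(4*t).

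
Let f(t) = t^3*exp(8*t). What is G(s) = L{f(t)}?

G(s) = 6/(s - 8)^4

L{t^3} = 3!/s^4 = 6/s^4.
By the first shifting theorem, multiplying by e^(8t) replaces s with s - 8.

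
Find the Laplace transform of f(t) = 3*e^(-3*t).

3/(s + 3)

L{3} = 3/s.
By the first shifting theorem, multiplying by e^(-3t) replaces s with s + 3.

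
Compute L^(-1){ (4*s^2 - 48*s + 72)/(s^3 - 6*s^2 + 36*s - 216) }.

Factor the denominator: s^3 - 6*s^2 + 36*s - 216 = (s - 6)*(s^2 + 36).
Partial fraction decomposition gives [-1/(s - 6)] + [5*s/(s^2 + 36)] + [-18/(s^2 + 36)].
Invert each term: -1/(s - 6) ↔ -e^(6t); 5·s/(s^2 + 36) ↔ 5cos(6t); -3·6/(s^2 + 36) ↔ -3sin(6t).

-exp(6*t) - 3*sin(6*t) + 5*cos(6*t)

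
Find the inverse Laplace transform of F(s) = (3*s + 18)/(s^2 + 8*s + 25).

Complete the square in the denominator: s^2 + 8*s + 25 = (s + 4)^2 + 3^2.
Split the numerator to match: 3*s + 18 = 3·(s + 4) + 2·3.
Invert each term: 3·(s + 4)/((s + 4)^2 + 9) ↔ 3e^(-4t)cos(3t); 2·3/((s + 4)^2 + 9) ↔ 2e^(-4t)sin(3t).

2*exp(-4*t)*sin(3*t) + 3*exp(-4*t)*cos(3*t)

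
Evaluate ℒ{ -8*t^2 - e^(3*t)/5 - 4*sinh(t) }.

-4/(s^2 - 1) - 1/(5*(s - 3)) - 16/s^3

By linearity of the Laplace transform, transform each term separately.
(-4)·[L{sinh(t)} = 1/(s^2 - 1)]; (-8)·[L{t^2} = 2!/s^3 = 2/s^3]; (-1/5)·[L{e^(3t)} = 1/(s - 3)].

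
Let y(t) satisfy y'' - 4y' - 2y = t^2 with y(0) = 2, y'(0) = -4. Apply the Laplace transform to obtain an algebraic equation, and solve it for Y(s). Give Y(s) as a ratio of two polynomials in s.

Y(s) = (2*s^4 - 12*s^3 + 2)/(s^5 - 4*s^4 - 2*s^3)

Apply the Laplace transform to the equation.
Using L{y''} = s^2 Y - s·y(0) - y'(0) and L{y'} = sY - y(0), with y(0) = 2, y'(0) = -4, the left side becomes (s^2 - 4*s - 2)Y - (2*s - 12).
The right side is L{t^2} = 2/s^3.
So (s^2 - 4*s - 2)Y = 2/s^3 + (2*s - 12).
Divide through and combine into a single rational function.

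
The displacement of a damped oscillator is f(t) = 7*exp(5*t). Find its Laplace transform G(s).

G(s) = 7/(s - 5)

L{7} = 7/s.
By the first shifting theorem, multiplying by e^(5t) replaces s with s - 5.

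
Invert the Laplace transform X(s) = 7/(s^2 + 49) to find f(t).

f(t) = sin(7*t)

Since L{sin(7t)} = 7/(s^2 + 49), the inverse is sin(7*t).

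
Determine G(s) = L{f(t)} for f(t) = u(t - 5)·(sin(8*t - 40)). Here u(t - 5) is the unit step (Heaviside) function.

By the second shifting theorem, L{u(t - c)·g(t - c)} = e^(-cs)·H(s) with c = 5 and H(s) = L{g(t)}.
L{sin(8t)} = 8/(s^2 + 64).

G(s) = 8*exp(-5*s)/(s^2 + 64)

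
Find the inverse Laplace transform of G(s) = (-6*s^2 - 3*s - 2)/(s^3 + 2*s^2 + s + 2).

Factor the denominator: s^3 + 2*s^2 + s + 2 = (s + 2)*(s^2 + 1).
Partial fraction decomposition gives [-4/(s + 2)] + [-2*s/(s^2 + 1)] + [1/(s^2 + 1)].
Invert each term: -4/(s + 2) ↔ -4e^(-2t); -2·s/(s^2 + 1) ↔ -2cos(t); 1·1/(s^2 + 1) ↔ sin(t).

sin(t) - 2*cos(t) - 4*exp(-2*t)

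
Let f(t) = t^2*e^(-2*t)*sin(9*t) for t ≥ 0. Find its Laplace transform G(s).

L{sin(9t)} = 9/(s^2 + 81).
Multiplying by e^(-2t) shifts s → s + 2, so L{e^(-2*t)*sin(9*t)} = 9/((s + 2)^2 + 81).
Then apply L{t^2·g(t)} = (-1)^2 d^2/ds^2[H(s)] with H(s) = 9/((s + 2)^2 + 81):
differentiating 2 times and applying the sign gives 54*(s^2 + 4*s - 23)/(s^2 + 4*s + 85)^3.

G(s) = 54*(s^2 + 4*s - 23)/(s^2 + 4*s + 85)^3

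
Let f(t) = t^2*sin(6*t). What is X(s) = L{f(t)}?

X(s) = 36*(s^2 - 12)/(s^2 + 36)^3

L{sin(6t)} = 6/(s^2 + 36).
Then apply L{t^2·g(t)} = (-1)^2 d^2/ds^2[G(s)] with G(s) = 6/(s^2 + 36):
differentiating 2 times and applying the sign gives 36*(s^2 - 12)/(s^2 + 36)^3.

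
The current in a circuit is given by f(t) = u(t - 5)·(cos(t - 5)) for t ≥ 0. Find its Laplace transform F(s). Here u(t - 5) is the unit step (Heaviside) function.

By the second shifting theorem, L{u(t - c)·g(t - c)} = e^(-cs)·G(s) with c = 5 and G(s) = L{g(t)}.
L{cos(t)} = s/(s^2 + 1).

F(s) = s*exp(-5*s)/(s^2 + 1)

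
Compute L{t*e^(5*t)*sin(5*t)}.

L{sin(5t)} = 5/(s^2 + 25).
Multiplying by e^(5t) shifts s → s - 5, so L{e^(5*t)*sin(5*t)} = 5/((s - 5)^2 + 25).
Then apply L{t·g(t)} = -d/ds[G(s)] with G(s) = 5/((s - 5)^2 + 25):
differentiating 1 time and applying the sign gives 10*(s - 5)/(s^2 - 10*s + 50)^2.

10*(s - 5)/(s^2 - 10*s + 50)^2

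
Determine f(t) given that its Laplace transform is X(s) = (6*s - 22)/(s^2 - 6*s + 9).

f(t) = -4*t*exp(3*t) + 6*exp(3*t)

Factor the denominator: s^2 - 6*s + 9 = (s - 3)^2.
Partial fraction decomposition gives [6/(s - 3)] + [-4/(s - 3)^2].
Invert each term: 6/(s - 3) ↔ 6e^(3t); -4/(s - 3)^2 ↔ -4t·e^(3t).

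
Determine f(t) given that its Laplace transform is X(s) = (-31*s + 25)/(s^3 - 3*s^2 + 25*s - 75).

Factor the denominator: s^3 - 3*s^2 + 25*s - 75 = (s - 3)*(s^2 + 25).
Partial fraction decomposition gives [-2/(s - 3)] + [2*s/(s^2 + 25)] + [-25/(s^2 + 25)].
Invert each term: -2/(s - 3) ↔ -2e^(3t); 2·s/(s^2 + 25) ↔ 2cos(5t); -5·5/(s^2 + 25) ↔ -5sin(5t).

f(t) = -2*exp(3*t) - 5*sin(5*t) + 2*cos(5*t)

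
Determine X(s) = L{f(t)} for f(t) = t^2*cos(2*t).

X(s) = 2*s*(s^2 - 12)/(s^2 + 4)^3

L{cos(2t)} = s/(s^2 + 4).
Then apply L{t^2·g(t)} = (-1)^2 d^2/ds^2[G(s)] with G(s) = s/(s^2 + 4):
differentiating 2 times and applying the sign gives 2*s*(s^2 - 12)/(s^2 + 4)^3.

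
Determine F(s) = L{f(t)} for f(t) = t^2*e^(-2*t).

L{e^(-2t)} = 1/(s + 2).
Then apply L{t^2·g(t)} = (-1)^2 d^2/ds^2[G(s)] with G(s) = 1/(s + 2):
differentiating 2 times and applying the sign gives 2/(s + 2)^3.

F(s) = 2/(s + 2)^3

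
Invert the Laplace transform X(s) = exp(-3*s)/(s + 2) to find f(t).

The factor e^(-3s) signals a time shift by c = 3 (second shifting theorem).
L{e^(-2t)} = 1/(s + 2), so L^-1{1/(s + 2)} = exp(-2*t).
Hence the inverse is u(t - 3) times that function evaluated at t - 3.

f(t) = Heaviside(t - 3)*(exp(-2*t + 6))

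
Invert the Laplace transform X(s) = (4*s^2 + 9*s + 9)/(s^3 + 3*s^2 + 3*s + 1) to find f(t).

Factor the denominator: s^3 + 3*s^2 + 3*s + 1 = (s + 1)^3.
Partial fraction decomposition gives [4/(s + 1)] + [(s + 1)^(-2)] + [4/(s + 1)^3].
Invert each term: 4/(s + 1) ↔ 4e^(-t); 1/(s + 1)^2 ↔ t·e^(-t); 4/(s + 1)^3 ↔ (2)t^2·e^(-t).

f(t) = 2*t^2*exp(-t) + t*exp(-t) + 4*exp(-t)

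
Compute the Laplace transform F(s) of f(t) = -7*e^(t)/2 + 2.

F(s) = -7/(2*(s - 1)) + 2/s

Apply the Laplace transform termwise.
(-7/2)·[L{e^(t)} = 1/(s - 1)]; L{2} = 2/s.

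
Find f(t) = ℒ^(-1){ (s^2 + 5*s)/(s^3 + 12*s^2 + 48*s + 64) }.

Factor the denominator: s^3 + 12*s^2 + 48*s + 64 = (s + 4)^3.
Partial fraction decomposition gives [1/(s + 4)] + [-3/(s + 4)^2] + [-4/(s + 4)^3].
Invert each term: 1/(s + 4) ↔ e^(-4t); -3/(s + 4)^2 ↔ -3t·e^(-4t); -4/(s + 4)^3 ↔ (-2)t^2·e^(-4t).

f(t) = -2*t^2*exp(-4*t) - 3*t*exp(-4*t) + exp(-4*t)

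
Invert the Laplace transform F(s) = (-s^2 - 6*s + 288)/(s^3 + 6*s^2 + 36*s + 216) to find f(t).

Factor the denominator: s^3 + 6*s^2 + 36*s + 216 = (s + 6)*(s^2 + 36).
Partial fraction decomposition gives [4/(s + 6)] + [-5*s/(s^2 + 36)] + [24/(s^2 + 36)].
Invert each term: 4/(s + 6) ↔ 4e^(-6t); -5·s/(s^2 + 36) ↔ -5cos(6t); 4·6/(s^2 + 36) ↔ 4sin(6t).

f(t) = 4*sin(6*t) - 5*cos(6*t) + 4*exp(-6*t)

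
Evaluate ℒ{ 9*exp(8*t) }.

L{9} = 9/s.
By the first shifting theorem, multiplying by e^(8t) replaces s with s - 8.

9/(s - 8)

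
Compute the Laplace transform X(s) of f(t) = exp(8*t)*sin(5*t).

X(s) = 5/((s - 8)^2 + 25)

L{sin(5t)} = 5/(s^2 + 25).
By the first shifting theorem, multiplying by e^(8t) replaces s with s - 8.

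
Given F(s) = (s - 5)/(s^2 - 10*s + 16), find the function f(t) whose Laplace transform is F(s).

Rewrite the denominator: s^2 - 10*s + 16 = (s - 5)^2 - 9.
The form in (s - 5) signals a first-shifting-theorem factor e^(5t).
Since L{cosh(3t)} = s/(s^2 - 9), the inverse is exp(5*t)*cosh(3*t).

f(t) = exp(5*t)*cosh(3*t)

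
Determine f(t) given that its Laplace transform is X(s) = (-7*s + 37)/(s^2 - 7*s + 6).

Factor the denominator: s^2 - 7*s + 6 = (s - 6)*(s - 1).
Partial fraction decomposition gives [-6/(s - 1)] + [-1/(s - 6)].
Invert each term: -6/(s - 1) ↔ -6e^(t); -1/(s - 6) ↔ -e^(6t).

f(t) = -exp(6*t) - 6*exp(t)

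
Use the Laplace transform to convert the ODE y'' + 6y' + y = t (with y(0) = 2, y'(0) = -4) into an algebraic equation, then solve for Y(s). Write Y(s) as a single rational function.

Take the Laplace transform of both sides.
With L{y''} = s^2 Y - s·y(0) - y'(0) and L{y'} = sY - y(0), with y(0) = 2, y'(0) = -4: the LHS transforms to (s^2 + 6*s + 1)Y - (2*s + 8).
The right side is L{t} = s^(-2).
So (s^2 + 6*s + 1)Y = s^(-2) + (2*s + 8).
Isolate Y and clear denominators.

Y(s) = (2*s^3 + 8*s^2 + 1)/(s^4 + 6*s^3 + s^2)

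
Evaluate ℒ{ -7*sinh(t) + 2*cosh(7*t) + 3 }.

2*s/(s^2 - 49) - 7/(s^2 - 1) + 3/s

The transform is linear, so treat each term independently.
(-7)·[L{sinh(t)} = 1/(s^2 - 1)]; (2)·[L{cosh(7t)} = s/(s^2 - 49)]; L{3} = 3/s.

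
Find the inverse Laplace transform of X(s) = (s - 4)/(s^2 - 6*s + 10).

Complete the square in the denominator: s^2 - 6*s + 10 = (s - 3)^2 + 1^2.
Split the numerator to match: s - 4 = 1·(s - 3) - 1·1.
Invert each term: 1·(s - 3)/((s - 3)^2 + 1) ↔ e^(3t)cos(t); -1·1/((s - 3)^2 + 1) ↔ -e^(3t)sin(t).

-exp(3*t)*sin(t) + exp(3*t)*cos(t)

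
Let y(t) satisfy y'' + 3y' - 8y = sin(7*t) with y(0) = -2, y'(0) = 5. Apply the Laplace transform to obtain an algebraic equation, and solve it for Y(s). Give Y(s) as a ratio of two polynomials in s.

Y(s) = (-2*s^3 - s^2 - 98*s - 42)/(s^4 + 3*s^3 + 41*s^2 + 147*s - 392)

Take the Laplace transform of both sides.
Using L{y''} = s^2 Y - s·y(0) - y'(0) and L{y'} = sY - y(0), with y(0) = -2, y'(0) = 5, the left side becomes (s^2 + 3*s - 8)Y - (-2*s - 1).
The right side is L{sin(7*t)} = 7/(s^2 + 49).
So (s^2 + 3*s - 8)Y = 7/(s^2 + 49) + (-2*s - 1).
Solve for Y(s) and write it as one ratio of polynomials.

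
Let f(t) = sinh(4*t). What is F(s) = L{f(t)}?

F(s) = 4/(s^2 - 16)

L{sinh(4t)} = 4/(s^2 - 16).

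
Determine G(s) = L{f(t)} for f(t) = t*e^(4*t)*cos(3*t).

G(s) = (s - 7)*(s - 1)/(s^2 - 8*s + 25)^2

L{cos(3t)} = s/(s^2 + 9).
Multiplying by e^(4t) shifts s → s - 4, so L{e^(4*t)*cos(3*t)} = (s - 4)/((s - 4)^2 + 9).
Then apply L{t·g(t)} = -d/ds[H(s)] with H(s) = (s - 4)/((s - 4)^2 + 9):
differentiating 1 time and applying the sign gives (s - 7)*(s - 1)/(s^2 - 8*s + 25)^2.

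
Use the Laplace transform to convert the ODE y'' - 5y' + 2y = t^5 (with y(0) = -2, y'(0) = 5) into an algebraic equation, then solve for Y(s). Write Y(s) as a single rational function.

Y(s) = (-2*s^7 + 15*s^6 + 120)/(s^8 - 5*s^7 + 2*s^6)

Apply the Laplace transform to the equation.
The derivative rules (L{y''} = s^2 Y - s·y(0) - y'(0) and L{y'} = sY - y(0), with y(0) = -2, y'(0) = 5) turn the left side into (s^2 - 5*s + 2)Y - (-2*s + 15).
The right side is L{t^5} = 120/s^6.
So (s^2 - 5*s + 2)Y = 120/s^6 + (-2*s + 15).
Solve for Y(s) and write it as one ratio of polynomials.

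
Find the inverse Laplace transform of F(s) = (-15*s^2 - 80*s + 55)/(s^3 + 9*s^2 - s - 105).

-4*exp(3*t) - 5*exp(-5*t) - 6*exp(-7*t)

Factor the denominator: s^3 + 9*s^2 - s - 105 = (s - 3)*(s + 5)*(s + 7).
Partial fraction decomposition gives [-6/(s + 7)] + [-5/(s + 5)] + [-4/(s - 3)].
Invert each term: -6/(s + 7) ↔ -6e^(-7t); -5/(s + 5) ↔ -5e^(-5t); -4/(s - 3) ↔ -4e^(3t).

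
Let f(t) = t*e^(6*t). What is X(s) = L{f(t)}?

X(s) = (s - 6)^(-2)

L{t} = 1!/s^2 = 1/s^2.
By the first shifting theorem, multiplying by e^(6t) replaces s with s - 6.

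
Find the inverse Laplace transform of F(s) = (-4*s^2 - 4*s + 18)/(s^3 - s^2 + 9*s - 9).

Factor the denominator: s^3 - s^2 + 9*s - 9 = (s - 1)*(s^2 + 9).
Partial fraction decomposition gives [1/(s - 1)] + [-5*s/(s^2 + 9)] + [-9/(s^2 + 9)].
Invert each term: 1/(s - 1) ↔ e^(t); -5·s/(s^2 + 9) ↔ -5cos(3t); -3·3/(s^2 + 9) ↔ -3sin(3t).

exp(t) - 3*sin(3*t) - 5*cos(3*t)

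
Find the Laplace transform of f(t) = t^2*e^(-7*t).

2/(s + 7)^3

L{e^(-7t)} = 1/(s + 7).
Then apply L{t^2·g(t)} = (-1)^2 d^2/ds^2[G(s)] with G(s) = 1/(s + 7):
differentiating 2 times and applying the sign gives 2/(s + 7)^3.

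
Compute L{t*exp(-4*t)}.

L{t} = 1!/s^2 = 1/s^2.
By the first shifting theorem, multiplying by e^(-4t) replaces s with s + 4.

(s + 4)^(-2)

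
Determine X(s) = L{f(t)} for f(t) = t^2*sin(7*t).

X(s) = 14*(3*s^2 - 49)/(s^2 + 49)^3

L{sin(7t)} = 7/(s^2 + 49).
Then apply L{t^2·g(t)} = (-1)^2 d^2/ds^2[G(s)] with G(s) = 7/(s^2 + 49):
differentiating 2 times and applying the sign gives 14*(3*s^2 - 49)/(s^2 + 49)^3.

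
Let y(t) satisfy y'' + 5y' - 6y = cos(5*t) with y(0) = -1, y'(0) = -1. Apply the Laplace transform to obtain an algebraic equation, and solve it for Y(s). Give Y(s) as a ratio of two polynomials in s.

Take the Laplace transform of both sides.
With L{y''} = s^2 Y - s·y(0) - y'(0) and L{y'} = sY - y(0), with y(0) = -1, y'(0) = -1: the LHS transforms to (s^2 + 5*s - 6)Y - (-s - 6).
The right side is L{cos(5*t)} = s/(s^2 + 25).
So (s^2 + 5*s - 6)Y = s/(s^2 + 25) + (-s - 6).
Solve for Y(s) and write it as one ratio of polynomials.

Y(s) = (-s^3 - 6*s^2 - 24*s - 150)/(s^4 + 5*s^3 + 19*s^2 + 125*s - 150)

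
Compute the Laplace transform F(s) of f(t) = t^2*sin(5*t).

F(s) = 10*(3*s^2 - 25)/(s^2 + 25)^3

L{sin(5t)} = 5/(s^2 + 25).
Then apply L{t^2·g(t)} = (-1)^2 d^2/ds^2[G(s)] with G(s) = 5/(s^2 + 25):
differentiating 2 times and applying the sign gives 10*(3*s^2 - 25)/(s^2 + 25)^3.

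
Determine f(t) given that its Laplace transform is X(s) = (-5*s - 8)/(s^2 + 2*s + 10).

Complete the square in the denominator: s^2 + 2*s + 10 = (s + 1)^2 + 3^2.
Split the numerator to match: -5*s - 8 = -5·(s + 1) - 1·3.
Invert each term: -5·(s + 1)/((s + 1)^2 + 9) ↔ -5e^(-t)cos(3t); -1·3/((s + 1)^2 + 9) ↔ -e^(-t)sin(3t).

f(t) = -exp(-t)*sin(3*t) - 5*exp(-t)*cos(3*t)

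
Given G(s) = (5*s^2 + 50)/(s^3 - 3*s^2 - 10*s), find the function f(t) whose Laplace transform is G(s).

Factor the denominator: s^3 - 3*s^2 - 10*s = s*(s - 5)*(s + 2).
Partial fraction decomposition gives [-5/s] + [5/(s + 2)] + [5/(s - 5)].
Invert each term: -5/(s - 0) ↔ -5e^(0t); 5/(s + 2) ↔ 5e^(-2t); 5/(s - 5) ↔ 5e^(5t).

f(t) = 5*exp(5*t) - 5 + 5*exp(-2*t)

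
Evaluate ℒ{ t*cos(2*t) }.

L{cos(2t)} = s/(s^2 + 4).
Then apply L{t·g(t)} = -d/ds[H(s)] with H(s) = s/(s^2 + 4):
differentiating 1 time and applying the sign gives (s - 2)*(s + 2)/(s^2 + 4)^2.

(s - 2)*(s + 2)/(s^2 + 4)^2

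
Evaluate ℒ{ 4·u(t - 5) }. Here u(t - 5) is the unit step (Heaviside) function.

By the second shifting theorem, L{u(t - c)·g(t - c)} = e^(-cs)·G(s) with c = 5 and G(s) = L{g(t)}.
L{4} = 4/s.

4*exp(-5*s)/s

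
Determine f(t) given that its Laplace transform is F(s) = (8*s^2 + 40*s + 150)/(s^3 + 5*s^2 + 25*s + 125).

Factor the denominator: s^3 + 5*s^2 + 25*s + 125 = (s + 5)*(s^2 + 25).
Partial fraction decomposition gives [3/(s + 5)] + [5*s/(s^2 + 25)] + [15/(s^2 + 25)].
Invert each term: 3/(s + 5) ↔ 3e^(-5t); 5·s/(s^2 + 25) ↔ 5cos(5t); 3·5/(s^2 + 25) ↔ 3sin(5t).

f(t) = 3*sin(5*t) + 5*cos(5*t) + 3*exp(-5*t)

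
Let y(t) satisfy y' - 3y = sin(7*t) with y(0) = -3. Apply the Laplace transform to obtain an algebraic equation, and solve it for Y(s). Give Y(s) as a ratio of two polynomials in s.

Apply the Laplace transform to the equation.
With L{y'} = sY - y(0) = sY - (-3): the LHS transforms to (s - 3)Y - (-3).
The right side is L{sin(7*t)} = 7/(s^2 + 49).
So (s - 3)Y = 7/(s^2 + 49) + (-3).
Isolate Y and clear denominators.

Y(s) = (-3*s^2 - 140)/(s^3 - 3*s^2 + 49*s - 147)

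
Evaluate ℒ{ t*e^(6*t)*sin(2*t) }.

L{sin(2t)} = 2/(s^2 + 4).
Multiplying by e^(6t) shifts s → s - 6, so L{e^(6*t)*sin(2*t)} = 2/((s - 6)^2 + 4).
Then apply L{t·g(t)} = -d/ds[G(s)] with G(s) = 2/((s - 6)^2 + 4):
differentiating 1 time and applying the sign gives 4*(s - 6)/(s^2 - 12*s + 40)^2.

4*(s - 6)/(s^2 - 12*s + 40)^2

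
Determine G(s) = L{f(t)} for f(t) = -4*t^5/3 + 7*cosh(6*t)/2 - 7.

The transform is linear, so treat each term independently.
(-4/3)·[L{t^5} = 5!/s^6 = 120/s^6]; L{-7} = -7/s; (7/2)·[L{cosh(6t)} = s/(s^2 - 36)].

G(s) = 7*s/(2*(s^2 - 36)) - 7/s - 160/s^6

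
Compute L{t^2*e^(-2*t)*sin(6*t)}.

36*(s^2 + 4*s - 8)/(s^2 + 4*s + 40)^3

L{sin(6t)} = 6/(s^2 + 36).
Multiplying by e^(-2t) shifts s → s + 2, so L{e^(-2*t)*sin(6*t)} = 6/((s + 2)^2 + 36).
Then apply L{t^2·g(t)} = (-1)^2 d^2/ds^2[G(s)] with G(s) = 6/((s + 2)^2 + 36):
differentiating 2 times and applying the sign gives 36*(s^2 + 4*s - 8)/(s^2 + 4*s + 40)^3.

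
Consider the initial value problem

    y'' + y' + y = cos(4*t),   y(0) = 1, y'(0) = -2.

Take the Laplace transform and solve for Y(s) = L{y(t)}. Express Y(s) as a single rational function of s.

Y(s) = (s^3 - s^2 + 17*s - 16)/(s^4 + s^3 + 17*s^2 + 16*s + 16)

Laplace-transform each side.
Using L{y''} = s^2 Y - s·y(0) - y'(0) and L{y'} = sY - y(0), with y(0) = 1, y'(0) = -2, the left side becomes (s^2 + s + 1)Y - (s - 1).
The right side is L{cos(4*t)} = s/(s^2 + 16).
So (s^2 + s + 1)Y = s/(s^2 + 16) + (s - 1).
Solve for Y(s) and write it as one ratio of polynomials.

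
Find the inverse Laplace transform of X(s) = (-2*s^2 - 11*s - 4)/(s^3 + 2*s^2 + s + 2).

-3*sin(t) - 4*cos(t) + 2*exp(-2*t)

Factor the denominator: s^3 + 2*s^2 + s + 2 = (s + 2)*(s^2 + 1).
Partial fraction decomposition gives [2/(s + 2)] + [-4*s/(s^2 + 1)] + [-3/(s^2 + 1)].
Invert each term: 2/(s + 2) ↔ 2e^(-2t); -4·s/(s^2 + 1) ↔ -4cos(t); -3·1/(s^2 + 1) ↔ -3sin(t).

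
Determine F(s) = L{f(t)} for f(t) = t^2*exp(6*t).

L{e^(6t)} = 1/(s - 6).
Then apply L{t^2·g(t)} = (-1)^2 d^2/ds^2[G(s)] with G(s) = 1/(s - 6):
differentiating 2 times and applying the sign gives 2/(s - 6)^3.

F(s) = 2/(s - 6)^3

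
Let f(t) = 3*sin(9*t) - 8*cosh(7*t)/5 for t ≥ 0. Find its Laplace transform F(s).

F(s) = -8*s/(5*(s^2 - 49)) + 27/(s^2 + 81)

By linearity of the Laplace transform, transform each term separately.
(3)·[L{sin(9t)} = 9/(s^2 + 81)]; (-8/5)·[L{cosh(7t)} = s/(s^2 - 49)].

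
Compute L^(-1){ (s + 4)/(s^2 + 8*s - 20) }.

exp(-4*t)*cosh(6*t)

Rewrite the denominator: s^2 + 8*s - 20 = (s + 4)^2 - 36.
The form in (s + 4) signals a first-shifting-theorem factor e^(-4t).
Since L{cosh(6t)} = s/(s^2 - 36), the inverse is e^(-4*t)*cosh(6*t).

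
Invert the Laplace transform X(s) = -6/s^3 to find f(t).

f(t) = -3*t^2

Since L{t^2} = 2!/s^3 = 2/s^3, the inverse is t^2, scaled by -3.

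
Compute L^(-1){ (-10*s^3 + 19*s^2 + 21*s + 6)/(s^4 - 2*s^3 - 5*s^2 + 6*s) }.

-exp(3*t) - 6*exp(t) + 1 - 4*exp(-2*t)

Factor the denominator: s^4 - 2*s^3 - 5*s^2 + 6*s = s*(s - 3)*(s - 1)*(s + 2).
Partial fraction decomposition gives [-6/(s - 1)] + [1/s] + [-1/(s - 3)] + [-4/(s + 2)].
Invert each term: -6/(s - 1) ↔ -6e^(t); 1/(s - 0) ↔ e^(0t); -1/(s - 3) ↔ -e^(3t); -4/(s + 2) ↔ -4e^(-2t).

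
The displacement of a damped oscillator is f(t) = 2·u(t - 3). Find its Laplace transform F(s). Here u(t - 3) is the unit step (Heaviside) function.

F(s) = 2*exp(-3*s)/s

By the second shifting theorem, L{u(t - c)·g(t - c)} = e^(-cs)·G(s) with c = 3 and G(s) = L{g(t)}.
L{2} = 2/s.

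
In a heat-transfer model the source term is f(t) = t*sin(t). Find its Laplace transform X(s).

L{sin(t)} = 1/(s^2 + 1).
Then apply L{t·g(t)} = -d/ds[G(s)] with G(s) = 1/(s^2 + 1):
differentiating 1 time and applying the sign gives 2*s/(s^2 + 1)^2.

X(s) = 2*s/(s^2 + 1)^2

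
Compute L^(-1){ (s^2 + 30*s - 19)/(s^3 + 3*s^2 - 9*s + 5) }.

Factor the denominator: s^3 + 3*s^2 - 9*s + 5 = (s - 1)^2*(s + 5).
Partial fraction decomposition gives [5/(s - 1)] + [2/(s - 1)^2] + [-4/(s + 5)].
Invert each term: 5/(s - 1) ↔ 5e^(t); 2/(s - 1)^2 ↔ 2t·e^(t); -4/(s + 5) ↔ -4e^(-5t).

2*t*exp(t) + 5*exp(t) - 4*exp(-5*t)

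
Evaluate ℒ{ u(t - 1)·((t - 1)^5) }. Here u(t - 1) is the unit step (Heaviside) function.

By the second shifting theorem, L{u(t - c)·g(t - c)} = e^(-cs)·G(s) with c = 1 and G(s) = L{g(t)}.
L{t^5} = 5!/s^6 = 120/s^6.

120*exp(-s)/s^6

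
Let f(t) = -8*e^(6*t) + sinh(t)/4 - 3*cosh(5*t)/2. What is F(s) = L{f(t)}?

The transform is linear, so treat each term independently.
(-8)·[L{e^(6t)} = 1/(s - 6)]; (-3/2)·[L{cosh(5t)} = s/(s^2 - 25)]; (1/4)·[L{sinh(t)} = 1/(s^2 - 1)].

F(s) = -3*s/(2*(s^2 - 25)) + 1/(4*(s^2 - 1)) - 8/(s - 6)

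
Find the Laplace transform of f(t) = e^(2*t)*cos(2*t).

L{cos(2t)} = s/(s^2 + 4).
By the first shifting theorem, multiplying by e^(2t) replaces s with s - 2.

(s - 2)/((s - 2)^2 + 4)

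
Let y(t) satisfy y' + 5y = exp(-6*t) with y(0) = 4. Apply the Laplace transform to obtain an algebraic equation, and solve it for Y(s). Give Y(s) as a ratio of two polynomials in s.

Y(s) = (4*s + 25)/(s^2 + 11*s + 30)

Transform both sides with L{·}.
The derivative rules (L{y'} = sY - y(0) = sY - 4) turn the left side into (s + 5)Y - (4).
The right side is L{exp(-6*t)} = 1/(s + 6).
So (s + 5)Y = 1/(s + 6) + (4).
Isolate Y and clear denominators.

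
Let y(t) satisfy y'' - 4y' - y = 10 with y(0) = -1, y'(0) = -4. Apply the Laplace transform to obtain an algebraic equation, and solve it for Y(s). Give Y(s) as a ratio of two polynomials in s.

Take the Laplace transform of both sides.
The derivative rules (L{y''} = s^2 Y - s·y(0) - y'(0) and L{y'} = sY - y(0), with y(0) = -1, y'(0) = -4) turn the left side into (s^2 - 4*s - 1)Y - (-s).
The right side is L{10} = 10/s.
So (s^2 - 4*s - 1)Y = 10/s + (-s).
Solve for Y(s) and write it as one ratio of polynomials.

Y(s) = (-s^2 + 10)/(s^3 - 4*s^2 - s)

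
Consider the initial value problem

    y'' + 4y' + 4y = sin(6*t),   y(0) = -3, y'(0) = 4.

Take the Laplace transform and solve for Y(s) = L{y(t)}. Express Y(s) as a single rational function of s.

Apply the Laplace transform to the equation.
Using L{y''} = s^2 Y - s·y(0) - y'(0) and L{y'} = sY - y(0), with y(0) = -3, y'(0) = 4, the left side becomes (s^2 + 4*s + 4)Y - (-3*s - 8).
The right side is L{sin(6*t)} = 6/(s^2 + 36).
So (s^2 + 4*s + 4)Y = 6/(s^2 + 36) + (-3*s - 8).
Divide through and combine into a single rational function.

Y(s) = (-3*s^3 - 8*s^2 - 108*s - 282)/(s^4 + 4*s^3 + 40*s^2 + 144*s + 144)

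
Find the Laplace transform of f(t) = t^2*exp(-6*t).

2/(s + 6)^3

L{e^(-6t)} = 1/(s + 6).
Then apply L{t^2·g(t)} = (-1)^2 d^2/ds^2[H(s)] with H(s) = 1/(s + 6):
differentiating 2 times and applying the sign gives 2/(s + 6)^3.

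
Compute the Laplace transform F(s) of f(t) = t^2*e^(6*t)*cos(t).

F(s) = 2*(s - 6)*(s^2 - 12*s + 33)/(s^2 - 12*s + 37)^3

L{cos(t)} = s/(s^2 + 1).
Multiplying by e^(6t) shifts s → s - 6, so L{e^(6*t)*cos(t)} = (s - 6)/((s - 6)^2 + 1).
Then apply L{t^2·g(t)} = (-1)^2 d^2/ds^2[G(s)] with G(s) = (s - 6)/((s - 6)^2 + 1):
differentiating 2 times and applying the sign gives 2*(s - 6)*(s^2 - 12*s + 33)/(s^2 - 12*s + 37)^3.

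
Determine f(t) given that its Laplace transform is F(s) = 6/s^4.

Since L{t^3} = 3!/s^4 = 6/s^4, the inverse is t^3.

f(t) = t^3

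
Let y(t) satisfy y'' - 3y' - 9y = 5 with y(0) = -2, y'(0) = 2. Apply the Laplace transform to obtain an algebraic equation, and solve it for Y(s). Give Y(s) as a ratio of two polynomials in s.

Y(s) = (-2*s^2 + 8*s + 5)/(s^3 - 3*s^2 - 9*s)

Apply the Laplace transform to the equation.
Using L{y''} = s^2 Y - s·y(0) - y'(0) and L{y'} = sY - y(0), with y(0) = -2, y'(0) = 2, the left side becomes (s^2 - 3*s - 9)Y - (-2*s + 8).
The right side is L{5} = 5/s.
So (s^2 - 3*s - 9)Y = 5/s + (-2*s + 8).
Divide through and combine into a single rational function.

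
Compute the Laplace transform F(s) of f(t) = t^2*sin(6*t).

L{sin(6t)} = 6/(s^2 + 36).
Then apply L{t^2·g(t)} = (-1)^2 d^2/ds^2[G(s)] with G(s) = 6/(s^2 + 36):
differentiating 2 times and applying the sign gives 36*(s^2 - 12)/(s^2 + 36)^3.

F(s) = 36*(s^2 - 12)/(s^2 + 36)^3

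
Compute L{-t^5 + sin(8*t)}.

8/(s^2 + 64) - 120/s^6

Apply the Laplace transform termwise.
(-1)·[L{t^5} = 5!/s^6 = 120/s^6]; L{sin(8t)} = 8/(s^2 + 64).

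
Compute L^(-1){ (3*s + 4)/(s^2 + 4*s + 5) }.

-2*exp(-2*t)*sin(t) + 3*exp(-2*t)*cos(t)

Complete the square in the denominator: s^2 + 4*s + 5 = (s + 2)^2 + 1^2.
Split the numerator to match: 3*s + 4 = 3·(s + 2) - 2·1.
Invert each term: 3·(s + 2)/((s + 2)^2 + 1) ↔ 3e^(-2t)cos(t); -2·1/((s + 2)^2 + 1) ↔ -2e^(-2t)sin(t).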